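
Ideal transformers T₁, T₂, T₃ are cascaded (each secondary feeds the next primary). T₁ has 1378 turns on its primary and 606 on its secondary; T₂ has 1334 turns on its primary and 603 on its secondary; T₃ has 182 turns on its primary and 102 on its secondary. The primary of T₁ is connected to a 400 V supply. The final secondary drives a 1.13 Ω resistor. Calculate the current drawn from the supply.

After T₁: V = 400.00 × 606/1378 = 175.91 V.
After T₂: V = 175.91 × 603/1334 = 79.514 V.
After T₃: V = 79.514 × 102/182 = 44.563 V.
I_load = 44.563/1.13 = 39.436 A, so P_out = 44.563 × 39.436 = 1757.4 W.
All ideal ⇒ P_in = P_out, so I_supply = 1757.4/400 = 4.39 A.

I_supply ≈ 4.39 A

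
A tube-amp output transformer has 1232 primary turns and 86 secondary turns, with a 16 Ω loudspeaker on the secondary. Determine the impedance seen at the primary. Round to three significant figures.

Z_p = (N_p/N_s)² × Z_s = (1232/86)² × 16 = 3280 Ω.

Z_p ≈ 3280 Ω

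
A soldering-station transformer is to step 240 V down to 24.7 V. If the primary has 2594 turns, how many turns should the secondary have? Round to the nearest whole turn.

N_s = 267 turns

N_s/N_p = V_s/V_p, so N_s = 2594 × 24.7/240 = 267.0 ≈ 267 turns.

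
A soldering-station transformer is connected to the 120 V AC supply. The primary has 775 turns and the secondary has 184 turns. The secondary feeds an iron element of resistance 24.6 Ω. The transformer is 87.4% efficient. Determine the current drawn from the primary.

V_s = 120 × 184/775 = 28.490 V.
I_s = V_s/R = 28.490/24.6 = 1.1581 A.
P_out = V_s I_s = 28.490 × 1.1581 = 32.996 W.
P_in = P_out/η = 32.996/0.874 = 37.753 W.
I_p = P_in/V_p = 37.753/120 = 0.315 A.

I_p ≈ 0.315 A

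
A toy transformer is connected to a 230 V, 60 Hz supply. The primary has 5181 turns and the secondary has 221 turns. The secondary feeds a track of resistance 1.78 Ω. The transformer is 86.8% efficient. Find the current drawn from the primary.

V_s = 230 × 221/5181 = 9.8108 V.
I_s = V_s/R = 9.8108/1.78 = 5.5117 A.
P_out = V_s I_s = 9.8108 × 5.5117 = 54.075 W.
P_in = P_out/η = 54.075/0.868 = 62.298 W.
I_p = P_in/V_p = 62.298/230 = 0.271 A.

I_p ≈ 0.271 A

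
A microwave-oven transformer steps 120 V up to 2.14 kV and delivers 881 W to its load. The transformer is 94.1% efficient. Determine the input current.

I_in ≈ 7.80 A

P_in = P_out/η = 881/0.941 = 936.24 W.
I_in = P_in/V_in = 936.24/120 = 7.80 A.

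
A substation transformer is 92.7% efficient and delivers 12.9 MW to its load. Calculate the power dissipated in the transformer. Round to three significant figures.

P_in = P_out/η = 1.29×10^7/0.927 = 1.39159×10^7 W.
P_loss = P_in − P_out = 1.39159×10^7 − 1.29×10^7 = 1.02×10^6 W.

P_loss ≈ 1.02×10^6 W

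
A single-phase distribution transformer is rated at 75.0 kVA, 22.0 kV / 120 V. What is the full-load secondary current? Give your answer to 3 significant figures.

I_s ≈ 625 A

I_s = S/V_s = 75000/120 = 625 A.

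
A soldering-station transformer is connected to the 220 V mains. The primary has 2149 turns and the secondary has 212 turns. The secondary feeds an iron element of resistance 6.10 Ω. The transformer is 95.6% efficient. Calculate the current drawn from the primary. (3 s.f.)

I_p ≈ 0.367 A

V_s = 220 × 212/2149 = 21.703 V.
I_s = V_s/R = 21.703/6.10 = 3.5579 A.
P_out = V_s I_s = 21.703 × 3.5579 = 77.217 W.
P_in = P_out/η = 77.217/0.956 = 80.771 W.
I_p = P_in/V_p = 80.771/220 = 0.367 A.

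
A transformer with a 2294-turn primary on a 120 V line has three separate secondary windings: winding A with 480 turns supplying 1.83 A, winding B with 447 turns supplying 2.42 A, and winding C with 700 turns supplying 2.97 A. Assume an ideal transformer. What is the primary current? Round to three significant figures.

I_p ≈ 1.76 A

V_A = 120 × 480/2294 = 25.109 V; V_B = 120 × 447/2294 = 23.383 V; V_C = 120 × 700/2294 = 36.617 V.
P_out = V_A I_A + V_B I_B + V_C I_C = 25.109×1.83 + 23.383×2.42 + 36.617×2.97 = 45.949 + 56.586 + 108.75 = 211.29 W.
Ideal ⇒ P_in = P_out, so I_p = P_out/V_p = 211.29/120 = 1.76 A.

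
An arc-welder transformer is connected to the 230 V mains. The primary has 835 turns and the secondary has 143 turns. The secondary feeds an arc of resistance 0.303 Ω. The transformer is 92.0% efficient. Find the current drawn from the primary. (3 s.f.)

V_s = 230 × 143/835 = 39.389 V.
I_s = V_s/R = 39.389/0.303 = 130.00 A.
P_out = V_s I_s = 39.389 × 130.00 = 5120.5 W.
P_in = P_out/η = 5120.5/0.920 = 5565.8 W.
I_p = P_in/V_p = 5565.8/230 = 24.2 A.

I_p ≈ 24.2 A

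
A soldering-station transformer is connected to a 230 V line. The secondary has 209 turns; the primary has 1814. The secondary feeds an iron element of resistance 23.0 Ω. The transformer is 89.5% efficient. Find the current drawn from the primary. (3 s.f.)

I_p ≈ 0.148 A

V_s = 230 × 209/1814 = 26.499 V.
I_s = V_s/R = 26.499/23.0 = 1.1521 A.
P_out = V_s I_s = 26.499 × 1.1521 = 30.531 W.
P_in = P_out/η = 30.531/0.895 = 34.113 W.
I_p = P_in/V_p = 34.113/230 = 0.148 A.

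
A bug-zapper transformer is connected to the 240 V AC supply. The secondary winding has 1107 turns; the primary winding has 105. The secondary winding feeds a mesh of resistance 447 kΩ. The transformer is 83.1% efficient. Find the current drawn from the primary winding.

I_p ≈ 0.0718 A

V_s = 240 × 1107/105 = 2530.3 V.
I_s = V_s/R = 2530.3/447000 = 0.0056606 A.
P_out = V_s I_s = 2530.3 × 0.0056606 = 14.323 W.
P_in = P_out/η = 14.323/0.831 = 17.236 W.
I_p = P_in/V_p = 17.236/240 = 0.0718 A.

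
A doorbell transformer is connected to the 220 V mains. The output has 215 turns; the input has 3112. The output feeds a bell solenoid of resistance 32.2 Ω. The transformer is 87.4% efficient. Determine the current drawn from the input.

I_in ≈ 0.0373 A

V_out = 220 × 215/3112 = 15.199 V.
I_out = V_out/R = 15.199/32.2 = 0.47203 A.
P_out = V_out I_out = 15.199 × 0.47203 = 7.1744 W.
P_in = P_out/η = 7.1744/0.874 = 8.2087 W.
I_in = P_in/V_in = 8.2087/220 = 0.0373 A.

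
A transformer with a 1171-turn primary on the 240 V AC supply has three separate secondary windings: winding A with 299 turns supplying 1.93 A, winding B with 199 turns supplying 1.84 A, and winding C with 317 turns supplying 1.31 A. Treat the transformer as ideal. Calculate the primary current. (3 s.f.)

I_p ≈ 1.16 A

V_A = 240 × 299/1171 = 61.281 V; V_B = 240 × 199/1171 = 40.786 V; V_C = 240 × 317/1171 = 64.970 V.
P_out = V_A I_A + V_B I_B + V_C I_C = 61.281×1.93 + 40.786×1.84 + 64.970×1.31 = 118.27 + 75.046 + 85.111 = 278.43 W.
Ideal ⇒ P_in = P_out, so I_p = P_out/V_p = 278.43/240 = 1.16 A.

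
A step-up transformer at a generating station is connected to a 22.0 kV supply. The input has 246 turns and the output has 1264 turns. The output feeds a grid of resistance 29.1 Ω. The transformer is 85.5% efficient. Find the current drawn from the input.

I_in ≈ 23300 A

V_out = 22000 × 1264/246 = 113040 V.
I_out = V_out/R = 113040/29.1 = 3884.6 A.
P_out = V_out I_out = 113040 × 3884.6 = 4.3911×10^8 W.
P_in = P_out/η = 4.3911×10^8/0.855 = 5.1358×10^8 W.
I_in = P_in/V_in = 5.1358×10^8/22000 = 23300 A.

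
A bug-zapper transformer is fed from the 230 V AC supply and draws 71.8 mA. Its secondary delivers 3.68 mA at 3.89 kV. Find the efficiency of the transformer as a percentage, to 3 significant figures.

P_in = 230 × 0.0718 = 16.5140 W.
P_out = 3890 × 0.00368 = 14.3152 W.
η = P_out/P_in = 14.3152/16.5140 = 0.867.

η ≈ 86.7%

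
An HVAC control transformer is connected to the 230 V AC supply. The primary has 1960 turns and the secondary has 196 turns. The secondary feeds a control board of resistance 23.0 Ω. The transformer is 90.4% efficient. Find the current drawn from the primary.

I_p ≈ 0.111 A

V_s = 230 × 196/1960 = 23.000 V.
I_s = V_s/R = 23.000/23.0 = 1.0000 A.
P_out = V_s I_s = 23.000 × 1.0000 = 23.000 W.
P_in = P_out/η = 23.000/0.904 = 25.442 W.
I_p = P_in/V_p = 25.442/230 = 0.111 A.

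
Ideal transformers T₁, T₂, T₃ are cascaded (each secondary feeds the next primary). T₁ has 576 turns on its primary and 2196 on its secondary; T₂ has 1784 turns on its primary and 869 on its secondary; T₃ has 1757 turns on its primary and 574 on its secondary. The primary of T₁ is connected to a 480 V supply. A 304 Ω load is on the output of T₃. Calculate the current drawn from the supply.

Secondary of T₁: V = 480.00 × 2196/576 = 1830.0 V.
Secondary of T₂: V = 1830.0 × 869/1784 = 891.41 V.
Secondary of T₃: V = 891.41 × 574/1757 = 291.22 V.
I_load = 291.22/304 = 0.95795 A, so P_out = 291.22 × 0.95795 = 278.97 W.
All ideal ⇒ P_in = P_out, so I_supply = 278.97/480 = 0.581 A.

I_supply ≈ 0.581 A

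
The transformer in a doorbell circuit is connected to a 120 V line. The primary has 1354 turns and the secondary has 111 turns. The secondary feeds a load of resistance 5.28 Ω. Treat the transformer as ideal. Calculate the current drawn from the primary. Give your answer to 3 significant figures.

V_s = V_p × N_s/N_p = 120 × 111/1354 = 9.8375 V.
I_s = V_s/R = 9.8375/5.28 = 1.8632 A.
For an ideal transformer I_p N_p = I_s N_s, so I_p = 1.8632 × 111/1354 = 0.153 A.

I_p ≈ 0.153 A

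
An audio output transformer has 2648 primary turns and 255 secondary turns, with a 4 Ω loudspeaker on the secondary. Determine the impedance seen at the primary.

Z_p = (N_p/N_s)² × Z_s = (2648/255)² × 4 = 431 Ω.

Z_p ≈ 431 Ω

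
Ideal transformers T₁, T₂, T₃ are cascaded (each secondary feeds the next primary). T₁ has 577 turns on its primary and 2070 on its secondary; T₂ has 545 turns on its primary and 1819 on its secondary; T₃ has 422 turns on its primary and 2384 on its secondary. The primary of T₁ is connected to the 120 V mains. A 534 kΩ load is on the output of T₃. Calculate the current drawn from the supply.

I_supply ≈ 1.03 A

After T₁: V = 120.00 × 2070/577 = 430.50 V.
After T₂: V = 430.50 × 1819/545 = 1436.9 V.
After T₃: V = 1436.9 × 2384/422 = 8117.2 V.
I_load = 8117.2/534000 = 0.015201 A, so P_out = 8117.2 × 0.015201 = 123.39 W.
All ideal ⇒ P_in = P_out, so I_supply = 123.39/120 = 1.03 A.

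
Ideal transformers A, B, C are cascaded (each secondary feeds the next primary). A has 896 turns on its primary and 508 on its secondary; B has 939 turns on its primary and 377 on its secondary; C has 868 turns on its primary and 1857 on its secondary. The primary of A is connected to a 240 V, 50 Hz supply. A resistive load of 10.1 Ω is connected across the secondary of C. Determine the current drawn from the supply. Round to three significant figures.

Secondary of A: V = 240.00 × 508/896 = 136.07 V.
Secondary of B: V = 136.07 × 377/939 = 54.631 V.
Secondary of C: V = 54.631 × 1857/868 = 116.88 V.
I_load = 116.88/10.1 = 11.572 A, so P_out = 116.88 × 11.572 = 1352.5 W.
All ideal ⇒ P_in = P_out, so I_supply = 1352.5/240 = 5.64 A.

I_supply ≈ 5.64 A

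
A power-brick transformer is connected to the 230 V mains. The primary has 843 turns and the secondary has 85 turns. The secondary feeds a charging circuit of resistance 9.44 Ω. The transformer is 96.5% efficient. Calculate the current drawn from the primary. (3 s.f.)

I_p ≈ 0.257 A

V_s = 230 × 85/843 = 23.191 V.
I_s = V_s/R = 23.191/9.44 = 2.4567 A.
P_out = V_s I_s = 23.191 × 2.4567 = 56.973 W.
P_in = P_out/η = 56.973/0.965 = 59.039 W.
I_p = P_in/V_p = 59.039/230 = 0.257 A.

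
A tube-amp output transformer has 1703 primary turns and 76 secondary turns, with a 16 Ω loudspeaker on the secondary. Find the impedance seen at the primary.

Z_p = (N_p/N_s)² × Z_s = (1703/76)² × 16 = 8030 Ω.

Z_p ≈ 8030 Ω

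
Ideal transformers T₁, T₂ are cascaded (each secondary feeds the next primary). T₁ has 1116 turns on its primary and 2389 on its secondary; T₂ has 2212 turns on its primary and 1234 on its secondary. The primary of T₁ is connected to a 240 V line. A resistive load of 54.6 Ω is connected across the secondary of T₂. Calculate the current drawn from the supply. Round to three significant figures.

Secondary of T₁: V = 240.00 × 2389/1116 = 513.76 V.
Secondary of T₂: V = 513.76 × 1234/2212 = 286.61 V.
I_load = 286.61/54.6 = 5.2493 A, so P_out = 286.61 × 5.2493 = 1504.5 W.
All ideal ⇒ P_in = P_out, so I_supply = 1504.5/240 = 6.27 A.

I_supply ≈ 6.27 A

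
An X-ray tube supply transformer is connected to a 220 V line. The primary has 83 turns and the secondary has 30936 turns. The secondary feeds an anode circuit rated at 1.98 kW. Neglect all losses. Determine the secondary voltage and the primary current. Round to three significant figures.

V_s = V_p × N_s/N_p = 220 × 30936/83 = 81999 V.
I_s = P/V_s = 1980/81999 = 0.024147 A.
I_p = I_s × N_s/N_p = 0.024147 × 30936/83 = 9.00 A.

V_s ≈ 82000 V, I_p ≈ 9.00 A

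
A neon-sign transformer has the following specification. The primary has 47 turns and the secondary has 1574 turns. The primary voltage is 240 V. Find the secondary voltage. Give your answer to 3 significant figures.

V_s ≈ 8040 V

V_s/V_p = N_s/N_p, so V_s = 240 × 1574/47 = 8040 V.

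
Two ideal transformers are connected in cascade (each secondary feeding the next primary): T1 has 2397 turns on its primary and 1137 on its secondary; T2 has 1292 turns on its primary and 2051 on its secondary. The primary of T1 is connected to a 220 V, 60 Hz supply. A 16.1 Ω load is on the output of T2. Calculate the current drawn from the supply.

I_supply ≈ 7.75 A

Secondary of T1: V = 220.00 × 1137/2397 = 104.36 V.
Secondary of T2: V = 104.36 × 2051/1292 = 165.66 V.
I_load = 165.66/16.1 = 10.289 A, so P_out = 165.66 × 10.289 = 1704.6 W.
All ideal ⇒ P_in = P_out, so I_supply = 1704.6/220 = 7.75 A.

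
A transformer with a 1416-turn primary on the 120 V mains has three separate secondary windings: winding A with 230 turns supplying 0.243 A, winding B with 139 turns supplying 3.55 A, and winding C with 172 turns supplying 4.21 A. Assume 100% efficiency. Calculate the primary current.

V_A = 120 × 230/1416 = 19.492 V; V_B = 120 × 139/1416 = 11.780 V; V_C = 120 × 172/1416 = 14.576 V.
P_out = V_A I_A + V_B I_B + V_C I_C = 19.492×0.243 + 11.780×3.55 + 14.576×4.21 = 4.7364 + 41.818 + 61.366 = 107.92 W.
Ideal ⇒ P_in = P_out, so I_p = P_out/V_p = 107.92/120 = 0.899 A.

I_p ≈ 0.899 A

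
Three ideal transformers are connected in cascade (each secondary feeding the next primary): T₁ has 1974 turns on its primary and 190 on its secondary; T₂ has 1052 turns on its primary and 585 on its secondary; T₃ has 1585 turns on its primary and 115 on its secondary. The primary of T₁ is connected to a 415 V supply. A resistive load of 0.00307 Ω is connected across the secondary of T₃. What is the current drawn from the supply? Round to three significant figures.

I_supply ≈ 2.04 A

Secondary of T₁: V = 415.00 × 190/1974 = 39.944 V.
Secondary of T₂: V = 39.944 × 585/1052 = 22.212 V.
Secondary of T₃: V = 22.212 × 115/1585 = 1.6116 V.
I_load = 1.6116/0.00307 = 524.96 A, so P_out = 1.6116 × 524.96 = 846.03 W.
All ideal ⇒ P_in = P_out, so I_supply = 846.03/415 = 2.04 A.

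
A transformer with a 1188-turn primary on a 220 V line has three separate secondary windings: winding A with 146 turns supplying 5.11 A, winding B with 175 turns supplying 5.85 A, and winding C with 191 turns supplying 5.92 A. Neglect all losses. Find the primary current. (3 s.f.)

I_p ≈ 2.44 A

V_A = 220 × 146/1188 = 27.037 V; V_B = 220 × 175/1188 = 32.407 V; V_C = 220 × 191/1188 = 35.370 V.
P_out = V_A I_A + V_B I_B + V_C I_C = 27.037×5.11 + 32.407×5.85 + 35.370×5.92 = 138.16 + 189.58 + 209.39 = 537.14 W.
Ideal ⇒ P_in = P_out, so I_p = P_out/V_p = 537.14/220 = 2.44 A.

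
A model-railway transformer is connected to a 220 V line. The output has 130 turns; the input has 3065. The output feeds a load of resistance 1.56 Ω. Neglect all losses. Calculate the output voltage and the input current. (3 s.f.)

V_out = V_in × N_out/N_in = 220 × 130/3065 = 9.3312 V.
I_out = V_out/R = 9.3312/1.56 = 5.9815 A.
I_in = I_out × N_out/N_in = 5.9815 × 130/3065 = 0.254 A.

V_out ≈ 9.33 V, I_in ≈ 0.254 A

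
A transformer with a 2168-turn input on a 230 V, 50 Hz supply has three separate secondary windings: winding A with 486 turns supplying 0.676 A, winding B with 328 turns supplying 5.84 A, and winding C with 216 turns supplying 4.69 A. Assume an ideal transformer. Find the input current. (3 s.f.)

I_in ≈ 1.50 A

V_A = 230 × 486/2168 = 51.559 V; V_B = 230 × 328/2168 = 34.797 V; V_C = 230 × 216/2168 = 22.915 V.
P_out = V_A I_A + V_B I_B + V_C I_C = 51.559×0.676 + 34.797×5.84 + 22.915×4.69 = 34.854 + 203.21 + 107.47 = 345.54 W.
Ideal ⇒ P_in = P_out, so I_in = P_out/V_in = 345.54/230 = 1.50 A.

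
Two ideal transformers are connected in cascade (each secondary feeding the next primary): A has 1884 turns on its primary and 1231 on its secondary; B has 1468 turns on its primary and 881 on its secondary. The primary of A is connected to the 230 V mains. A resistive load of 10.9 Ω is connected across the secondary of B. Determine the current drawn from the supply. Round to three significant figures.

I_supply ≈ 3.24 A

After A: V = 230.00 × 1231/1884 = 150.28 V.
After B: V = 150.28 × 881/1468 = 90.189 V.
I_load = 90.189/10.9 = 8.2742 A, so P_out = 90.189 × 8.2742 = 746.25 W.
All ideal ⇒ P_in = P_out, so I_supply = 746.25/230 = 3.24 A.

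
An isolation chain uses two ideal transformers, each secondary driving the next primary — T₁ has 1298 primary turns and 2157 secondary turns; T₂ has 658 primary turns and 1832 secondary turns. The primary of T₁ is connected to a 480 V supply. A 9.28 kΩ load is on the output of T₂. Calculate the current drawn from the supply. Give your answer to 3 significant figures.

I_supply ≈ 1.11 A

Secondary of T₁: V = 480.00 × 2157/1298 = 797.66 V.
Secondary of T₂: V = 797.66 × 1832/658 = 2220.8 V.
I_load = 2220.8/9280 = 0.23931 A, so P_out = 2220.8 × 0.23931 = 531.48 W.
All ideal ⇒ P_in = P_out, so I_supply = 531.48/480 = 1.11 A.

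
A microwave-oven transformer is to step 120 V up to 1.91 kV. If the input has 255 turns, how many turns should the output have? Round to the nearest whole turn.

N_out/N_in = V_out/V_in, so N_out = 255 × 1910/120 = 4058.8 ≈ 4059 turns.

N_out = 4059 turns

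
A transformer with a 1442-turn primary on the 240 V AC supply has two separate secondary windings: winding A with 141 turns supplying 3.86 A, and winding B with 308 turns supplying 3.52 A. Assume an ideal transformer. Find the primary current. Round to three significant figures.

V_A = 240 × 141/1442 = 23.467 V; V_B = 240 × 308/1442 = 51.262 V.
P_out = V_A I_A + V_B I_B = 23.467×3.86 + 51.262×3.52 = 90.584 + 180.44 = 271.03 W.
Ideal ⇒ P_in = P_out, so I_p = P_out/V_p = 271.03/240 = 1.13 A.

I_p ≈ 1.13 A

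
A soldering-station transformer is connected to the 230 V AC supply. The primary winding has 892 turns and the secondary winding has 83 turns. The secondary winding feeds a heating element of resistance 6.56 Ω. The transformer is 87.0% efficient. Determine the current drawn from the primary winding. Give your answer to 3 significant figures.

V_s = 230 × 83/892 = 21.401 V.
I_s = V_s/R = 21.401/6.56 = 3.2624 A.
P_out = V_s I_s = 21.401 × 3.2624 = 69.820 W.
P_in = P_out/η = 69.820/0.870 = 80.253 W.
I_p = P_in/V_p = 80.253/230 = 0.349 A.

I_p ≈ 0.349 A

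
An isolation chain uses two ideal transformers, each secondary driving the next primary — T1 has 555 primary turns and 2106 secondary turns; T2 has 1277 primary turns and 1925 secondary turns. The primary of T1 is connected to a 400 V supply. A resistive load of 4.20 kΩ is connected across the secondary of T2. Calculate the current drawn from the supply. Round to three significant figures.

I_supply ≈ 3.12 A

After T1: V = 400.00 × 2106/555 = 1517.8 V.
After T2: V = 1517.8 × 1925/1277 = 2288.0 V.
I_load = 2288.0/4200 = 0.54477 A, so P_out = 2288.0 × 0.54477 = 1246.5 W.
All ideal ⇒ P_in = P_out, so I_supply = 1246.5/400 = 3.12 A.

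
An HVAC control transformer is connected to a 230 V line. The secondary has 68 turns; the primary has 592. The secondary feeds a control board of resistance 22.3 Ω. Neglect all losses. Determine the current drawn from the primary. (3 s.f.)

I_p ≈ 0.136 A

V_s = V_p × N_s/N_p = 230 × 68/592 = 26.419 V.
I_s = V_s/R = 26.419/22.3 = 1.1847 A.
For an ideal transformer I_p N_p = I_s N_s, so I_p = 1.1847 × 68/592 = 0.136 A.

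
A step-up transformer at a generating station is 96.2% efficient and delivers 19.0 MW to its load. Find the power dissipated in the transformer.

P_loss ≈ 751000 W

P_in = P_out/η = 1.90×10^7/0.962 = 1.97505×10^7 W.
P_loss = P_in − P_out = 1.97505×10^7 − 1.90×10^7 = 751000 W.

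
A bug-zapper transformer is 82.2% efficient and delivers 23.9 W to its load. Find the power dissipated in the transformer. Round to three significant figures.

P_loss ≈ 5.18 W

P_in = P_out/η = 23.9/0.822 = 29.0754 W.
P_loss = P_in − P_out = 29.0754 − 23.9 = 5.18 W.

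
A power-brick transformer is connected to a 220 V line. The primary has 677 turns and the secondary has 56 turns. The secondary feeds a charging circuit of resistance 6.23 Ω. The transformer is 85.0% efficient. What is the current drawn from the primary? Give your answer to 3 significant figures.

I_p ≈ 0.284 A

V_s = 220 × 56/677 = 18.198 V.
I_s = V_s/R = 18.198/6.23 = 2.9210 A.
P_out = V_s I_s = 18.198 × 2.9210 = 53.156 W.
P_in = P_out/η = 53.156/0.850 = 62.537 W.
I_p = P_in/V_p = 62.537/220 = 0.284 A.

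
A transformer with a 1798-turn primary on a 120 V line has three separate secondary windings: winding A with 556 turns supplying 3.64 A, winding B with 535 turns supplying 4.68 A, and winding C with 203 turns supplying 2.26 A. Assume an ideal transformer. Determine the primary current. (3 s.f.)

V_A = 120 × 556/1798 = 37.108 V; V_B = 120 × 535/1798 = 35.706 V; V_C = 120 × 203/1798 = 13.548 V.
P_out = V_A I_A + V_B I_B + V_C I_C = 37.108×3.64 + 35.706×4.68 + 13.548×2.26 = 135.07 + 167.11 + 30.619 = 332.80 W.
Ideal ⇒ P_in = P_out, so I_p = P_out/V_p = 332.80/120 = 2.77 A.

I_p ≈ 2.77 A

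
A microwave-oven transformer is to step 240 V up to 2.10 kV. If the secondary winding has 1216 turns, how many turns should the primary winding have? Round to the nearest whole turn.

N_p = 139 turns

N_p/N_s = V_p/V_s, so N_p = 1216 × 240/2100 = 139.0 ≈ 139 turns.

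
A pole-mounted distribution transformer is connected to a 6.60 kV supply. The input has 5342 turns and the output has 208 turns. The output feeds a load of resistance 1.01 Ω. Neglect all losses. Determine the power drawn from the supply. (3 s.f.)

P ≈ 65400 W

V_out = V_in × N_out/N_in = 6600 × 208/5342 = 256.98 V.
I_out = V_out/R = 256.98/1.01 = 254.44 A.
I_in = I_out × N_out/N_in = 254.44 × 208/5342 = 9.9070 A.
P = V_in I_in = 6600 × 9.9070 = 65400 W.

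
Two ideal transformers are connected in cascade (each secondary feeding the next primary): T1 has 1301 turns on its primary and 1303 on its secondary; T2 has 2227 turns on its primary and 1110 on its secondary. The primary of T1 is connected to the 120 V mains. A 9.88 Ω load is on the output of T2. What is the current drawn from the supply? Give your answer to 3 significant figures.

I_supply ≈ 3.03 A

Secondary of T1: V = 120.00 × 1303/1301 = 120.18 V.
Secondary of T2: V = 120.18 × 1110/2227 = 59.903 V.
I_load = 59.903/9.88 = 6.0631 A, so P_out = 59.903 × 6.0631 = 363.20 W.
All ideal ⇒ P_in = P_out, so I_supply = 363.20/120 = 3.03 A.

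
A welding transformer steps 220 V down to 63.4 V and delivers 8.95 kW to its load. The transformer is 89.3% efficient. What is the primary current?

P_in = P_out/η = 8950/0.893 = 10022 W.
I_p = P_in/V_p = 10022/220 = 45.6 A.

I_p ≈ 45.6 A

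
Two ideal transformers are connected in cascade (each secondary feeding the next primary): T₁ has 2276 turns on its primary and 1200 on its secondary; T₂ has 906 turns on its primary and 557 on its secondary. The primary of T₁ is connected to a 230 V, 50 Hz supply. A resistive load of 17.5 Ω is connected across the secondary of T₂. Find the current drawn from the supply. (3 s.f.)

I_supply ≈ 1.38 A

Secondary of T₁: V = 230.00 × 1200/2276 = 121.27 V.
Secondary of T₂: V = 121.27 × 557/906 = 74.553 V.
I_load = 74.553/17.5 = 4.2602 A, so P_out = 74.553 × 4.2602 = 317.61 W.
All ideal ⇒ P_in = P_out, so I_supply = 317.61/230 = 1.38 A.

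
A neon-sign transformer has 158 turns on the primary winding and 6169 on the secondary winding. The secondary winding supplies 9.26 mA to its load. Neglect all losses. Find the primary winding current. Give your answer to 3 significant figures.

For an ideal transformer I_p/I_s = N_s/N_p, so I_p = 0.00926 × 6169/158 = 0.362 A.

I_p ≈ 0.362 A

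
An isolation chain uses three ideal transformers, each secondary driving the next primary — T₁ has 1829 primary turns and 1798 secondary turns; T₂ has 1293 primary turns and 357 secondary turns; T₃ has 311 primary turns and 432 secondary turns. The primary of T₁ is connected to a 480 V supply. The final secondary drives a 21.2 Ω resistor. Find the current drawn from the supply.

I_supply ≈ 3.22 A

Secondary of T₁: V = 480.00 × 1798/1829 = 471.86 V.
Secondary of T₂: V = 471.86 × 357/1293 = 130.28 V.
Secondary of T₃: V = 130.28 × 432/311 = 180.97 V.
I_load = 180.97/21.2 = 8.5364 A, so P_out = 180.97 × 8.5364 = 1544.8 W.
All ideal ⇒ P_in = P_out, so I_supply = 1544.8/480 = 3.22 A.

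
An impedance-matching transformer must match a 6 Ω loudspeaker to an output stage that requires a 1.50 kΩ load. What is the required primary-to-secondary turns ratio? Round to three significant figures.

Z_p/Z_s = (N_p/N_s)², so N_p/N_s = √(1500/6) = √250 = 15.8.

N_p/N_s ≈ 15.8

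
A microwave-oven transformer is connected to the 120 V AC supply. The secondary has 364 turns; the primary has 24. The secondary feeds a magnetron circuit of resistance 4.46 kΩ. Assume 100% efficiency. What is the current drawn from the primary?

I_p ≈ 6.19 A

V_s = V_p × N_s/N_p = 120 × 364/24 = 1820.0 V.
I_s = V_s/R = 1820.0/4460 = 0.40807 A.
For an ideal transformer I_p N_p = I_s N_s, so I_p = 0.40807 × 364/24 = 6.19 A.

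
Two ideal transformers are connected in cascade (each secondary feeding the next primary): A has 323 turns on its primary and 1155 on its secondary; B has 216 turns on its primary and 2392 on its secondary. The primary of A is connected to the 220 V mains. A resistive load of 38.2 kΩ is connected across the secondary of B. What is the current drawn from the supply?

Secondary of A: V = 220.00 × 1155/323 = 786.69 V.
Secondary of B: V = 786.69 × 2392/216 = 8711.8 V.
I_load = 8711.8/38200 = 0.22806 A, so P_out = 8711.8 × 0.22806 = 1986.8 W.
All ideal ⇒ P_in = P_out, so I_supply = 1986.8/220 = 9.03 A.

I_supply ≈ 9.03 A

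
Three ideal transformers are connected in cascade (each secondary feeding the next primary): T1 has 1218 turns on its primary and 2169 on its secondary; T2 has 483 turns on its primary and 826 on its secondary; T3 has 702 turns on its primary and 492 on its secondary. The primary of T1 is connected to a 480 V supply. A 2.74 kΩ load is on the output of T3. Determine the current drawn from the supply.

I_supply ≈ 0.798 A

After T1: V = 480.00 × 2169/1218 = 854.78 V.
After T2: V = 854.78 × 826/483 = 1461.8 V.
After T3: V = 1461.8 × 492/702 = 1024.5 V.
I_load = 1024.5/2740 = 0.37391 A, so P_out = 1024.5 × 0.37391 = 383.07 W.
All ideal ⇒ P_in = P_out, so I_supply = 383.07/480 = 0.798 A.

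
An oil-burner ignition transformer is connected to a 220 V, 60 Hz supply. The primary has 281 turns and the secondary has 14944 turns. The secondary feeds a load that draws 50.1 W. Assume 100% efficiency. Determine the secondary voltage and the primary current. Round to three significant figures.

V_s ≈ 11700 V, I_p ≈ 0.228 A

V_s = V_p × N_s/N_p = 220 × 14944/281 = 11700 V.
I_s = P/V_s = 50.1/11700 = 0.0042821 A.
I_p = I_s × N_s/N_p = 0.0042821 × 14944/281 = 0.228 A.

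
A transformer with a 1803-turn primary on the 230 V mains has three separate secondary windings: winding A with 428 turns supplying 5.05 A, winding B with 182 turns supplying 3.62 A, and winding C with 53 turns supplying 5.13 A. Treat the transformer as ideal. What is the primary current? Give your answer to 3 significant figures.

V_A = 230 × 428/1803 = 54.598 V; V_B = 230 × 182/1803 = 23.217 V; V_C = 230 × 53/1803 = 6.7610 V.
P_out = V_A I_A + V_B I_B + V_C I_C = 54.598×5.05 + 23.217×3.62 + 6.7610×5.13 = 275.72 + 84.045 + 34.684 = 394.45 W.
Ideal ⇒ P_in = P_out, so I_p = P_out/V_p = 394.45/230 = 1.71 A.

I_p ≈ 1.71 A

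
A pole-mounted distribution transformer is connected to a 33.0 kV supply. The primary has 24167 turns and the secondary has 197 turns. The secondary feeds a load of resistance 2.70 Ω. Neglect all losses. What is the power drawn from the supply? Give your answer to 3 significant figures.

P ≈ 26800 W

V_s = V_p × N_s/N_p = 33000 × 197/24167 = 269.00 V.
I_s = V_s/R = 269.00/2.70 = 99.631 A.
I_p = I_s × N_s/N_p = 99.631 × 197/24167 = 0.81215 A.
P = V_p I_p = 33000 × 0.81215 = 26800 W.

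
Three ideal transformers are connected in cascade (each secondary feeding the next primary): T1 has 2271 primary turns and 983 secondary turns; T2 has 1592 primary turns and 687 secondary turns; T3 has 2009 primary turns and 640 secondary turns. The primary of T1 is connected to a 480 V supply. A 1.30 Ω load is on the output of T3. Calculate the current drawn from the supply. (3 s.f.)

I_supply ≈ 1.31 A

Secondary of T1: V = 480.00 × 983/2271 = 207.77 V.
Secondary of T2: V = 207.77 × 687/1592 = 89.658 V.
Secondary of T3: V = 89.658 × 640/2009 = 28.562 V.
I_load = 28.562/1.30 = 21.971 A, so P_out = 28.562 × 21.971 = 627.54 W.
All ideal ⇒ P_in = P_out, so I_supply = 627.54/480 = 1.31 A.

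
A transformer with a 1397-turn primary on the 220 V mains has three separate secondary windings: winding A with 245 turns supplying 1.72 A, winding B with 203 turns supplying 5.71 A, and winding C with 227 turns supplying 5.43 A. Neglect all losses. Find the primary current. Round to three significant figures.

V_A = 220 × 245/1397 = 38.583 V; V_B = 220 × 203/1397 = 31.969 V; V_C = 220 × 227/1397 = 35.748 V.
P_out = V_A I_A + V_B I_B + V_C I_C = 38.583×1.72 + 31.969×5.71 + 35.748×5.43 = 66.362 + 182.54 + 194.11 = 443.01 W.
Ideal ⇒ P_in = P_out, so I_p = P_out/V_p = 443.01/220 = 2.01 A.

I_p ≈ 2.01 A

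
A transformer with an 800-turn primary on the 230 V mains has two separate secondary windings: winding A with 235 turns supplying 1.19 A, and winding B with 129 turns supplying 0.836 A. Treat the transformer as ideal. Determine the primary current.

V_A = 230 × 235/800 = 67.562 V; V_B = 230 × 129/800 = 37.087 V.
P_out = V_A I_A + V_B I_B = 67.562×1.19 + 37.087×0.836 = 80.399 + 31.005 = 111.40 W.
Ideal ⇒ P_in = P_out, so I_p = P_out/V_p = 111.40/230 = 0.484 A.

I_p ≈ 0.484 A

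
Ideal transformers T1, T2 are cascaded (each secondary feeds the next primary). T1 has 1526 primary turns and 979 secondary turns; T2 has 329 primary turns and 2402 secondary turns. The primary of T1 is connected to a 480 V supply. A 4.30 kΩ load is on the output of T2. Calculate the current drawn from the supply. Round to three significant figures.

Secondary of T1: V = 480.00 × 979/1526 = 307.94 V.
Secondary of T2: V = 307.94 × 2402/329 = 2248.3 V.
I_load = 2248.3/4300 = 0.52285 A, so P_out = 2248.3 × 0.52285 = 1175.5 W.
All ideal ⇒ P_in = P_out, so I_supply = 1175.5/480 = 2.45 A.

I_supply ≈ 2.45 A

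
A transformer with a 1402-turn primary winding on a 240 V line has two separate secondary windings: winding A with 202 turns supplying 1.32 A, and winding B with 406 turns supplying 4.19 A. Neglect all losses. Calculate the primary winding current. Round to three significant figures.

V_A = 240 × 202/1402 = 34.579 V; V_B = 240 × 406/1402 = 69.501 V.
P_out = V_A I_A + V_B I_B = 34.579×1.32 + 69.501×4.19 = 45.645 + 291.21 = 336.85 W.
Ideal ⇒ P_in = P_out, so I_p = P_out/V_p = 336.85/240 = 1.40 A.

I_p ≈ 1.40 A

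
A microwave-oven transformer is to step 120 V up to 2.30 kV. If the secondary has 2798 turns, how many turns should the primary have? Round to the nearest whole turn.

N_p = 146 turns

N_p/N_s = V_p/V_s, so N_p = 2798 × 120/2300 = 146.0 ≈ 146 turns.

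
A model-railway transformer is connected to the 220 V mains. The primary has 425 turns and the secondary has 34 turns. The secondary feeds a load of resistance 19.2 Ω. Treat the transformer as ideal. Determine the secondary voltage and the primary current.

V_s = V_p × N_s/N_p = 220 × 34/425 = 17.600 V.
I_s = V_s/R = 17.600/19.2 = 0.91667 A.
I_p = I_s × N_s/N_p = 0.91667 × 34/425 = 0.0733 A.

V_s ≈ 17.6 V, I_p ≈ 0.0733 A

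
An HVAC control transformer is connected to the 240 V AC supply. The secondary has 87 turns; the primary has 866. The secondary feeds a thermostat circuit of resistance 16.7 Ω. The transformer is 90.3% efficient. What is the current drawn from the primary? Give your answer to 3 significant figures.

I_p ≈ 0.161 A

V_s = 240 × 87/866 = 24.111 V.
I_s = V_s/R = 24.111/16.7 = 1.4438 A.
P_out = V_s I_s = 24.111 × 1.4438 = 34.810 W.
P_in = P_out/η = 34.810/0.903 = 38.550 W.
I_p = P_in/V_p = 38.550/240 = 0.161 A.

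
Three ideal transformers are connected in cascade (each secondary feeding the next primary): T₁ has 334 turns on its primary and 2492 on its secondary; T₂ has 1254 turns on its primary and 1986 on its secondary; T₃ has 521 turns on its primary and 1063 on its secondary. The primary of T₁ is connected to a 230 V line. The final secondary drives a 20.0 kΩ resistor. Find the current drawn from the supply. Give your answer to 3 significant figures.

Secondary of T₁: V = 230.00 × 2492/334 = 1716.0 V.
Secondary of T₂: V = 1716.0 × 1986/1254 = 2717.8 V.
Secondary of T₃: V = 2717.8 × 1063/521 = 5545.1 V.
I_load = 5545.1/20000 = 0.27725 A, so P_out = 5545.1 × 0.27725 = 1537.4 W.
All ideal ⇒ P_in = P_out, so I_supply = 1537.4/230 = 6.68 A.

I_supply ≈ 6.68 A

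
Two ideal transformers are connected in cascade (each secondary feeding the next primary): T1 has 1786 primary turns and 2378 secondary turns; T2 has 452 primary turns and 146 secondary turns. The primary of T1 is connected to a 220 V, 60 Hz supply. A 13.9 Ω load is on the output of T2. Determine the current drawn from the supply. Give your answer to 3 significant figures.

I_supply ≈ 2.93 A

Secondary of T1: V = 220.00 × 2378/1786 = 292.92 V.
Secondary of T2: V = 292.92 × 146/452 = 94.617 V.
I_load = 94.617/13.9 = 6.8070 A, so P_out = 94.617 × 6.8070 = 644.05 W.
All ideal ⇒ P_in = P_out, so I_supply = 644.05/220 = 2.93 A.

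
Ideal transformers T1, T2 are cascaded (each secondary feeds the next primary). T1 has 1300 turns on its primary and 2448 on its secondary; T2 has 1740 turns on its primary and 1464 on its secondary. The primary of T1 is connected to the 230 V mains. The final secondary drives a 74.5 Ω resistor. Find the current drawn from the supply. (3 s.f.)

Secondary of T1: V = 230.00 × 2448/1300 = 433.11 V.
Secondary of T2: V = 433.11 × 1464/1740 = 364.41 V.
I_load = 364.41/74.5 = 4.8914 A, so P_out = 364.41 × 4.8914 = 1782.5 W.
All ideal ⇒ P_in = P_out, so I_supply = 1782.5/230 = 7.75 A.

I_supply ≈ 7.75 A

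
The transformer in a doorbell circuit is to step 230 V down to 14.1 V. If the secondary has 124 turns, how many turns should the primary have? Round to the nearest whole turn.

N_p = 2023 turns

N_p/N_s = V_p/V_s, so N_p = 124 × 230/14.1 = 2022.7 ≈ 2023 turns.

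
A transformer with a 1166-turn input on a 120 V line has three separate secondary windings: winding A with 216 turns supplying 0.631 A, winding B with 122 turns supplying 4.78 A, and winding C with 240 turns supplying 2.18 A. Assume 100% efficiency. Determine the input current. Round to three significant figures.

V_A = 120 × 216/1166 = 22.230 V; V_B = 120 × 122/1166 = 12.556 V; V_C = 120 × 240/1166 = 24.700 V.
P_out = V_A I_A + V_B I_B + V_C I_C = 22.230×0.631 + 12.556×4.78 + 24.700×2.18 = 14.027 + 60.016 + 53.846 = 127.89 W.
Ideal ⇒ P_in = P_out, so I_in = P_out/V_in = 127.89/120 = 1.07 A.

I_in ≈ 1.07 A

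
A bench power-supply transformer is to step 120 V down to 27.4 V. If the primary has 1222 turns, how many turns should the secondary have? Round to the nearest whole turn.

N_s/N_p = V_s/V_p, so N_s = 1222 × 27.4/120 = 279.0 ≈ 279 turns.

N_s = 279 turns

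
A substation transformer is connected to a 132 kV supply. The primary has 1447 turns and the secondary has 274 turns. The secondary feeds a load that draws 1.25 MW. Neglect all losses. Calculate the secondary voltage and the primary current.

V_s ≈ 25000 V, I_p ≈ 9.47 A

V_s = V_p × N_s/N_p = 132000 × 274/1447 = 24995 V.
I_s = P/V_s = 1.25×10^6/24995 = 50.010 A.
I_p = I_s × N_s/N_p = 50.010 × 274/1447 = 9.47 A.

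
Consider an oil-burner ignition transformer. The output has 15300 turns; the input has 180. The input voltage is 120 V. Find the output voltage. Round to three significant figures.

V_out/V_in = N_out/N_in, so V_out = 120 × 15300/180 = 10200 V.

V_out ≈ 10200 V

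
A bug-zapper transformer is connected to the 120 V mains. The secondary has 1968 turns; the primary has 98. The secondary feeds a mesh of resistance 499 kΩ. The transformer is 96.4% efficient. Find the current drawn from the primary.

V_s = 120 × 1968/98 = 2409.8 V.
I_s = V_s/R = 2409.8/499000 = 0.0048293 A.
P_out = V_s I_s = 2409.8 × 0.0048293 = 11.638 W.
P_in = P_out/η = 11.638/0.964 = 12.072 W.
I_p = P_in/V_p = 12.072/120 = 0.101 A.

I_p ≈ 0.101 A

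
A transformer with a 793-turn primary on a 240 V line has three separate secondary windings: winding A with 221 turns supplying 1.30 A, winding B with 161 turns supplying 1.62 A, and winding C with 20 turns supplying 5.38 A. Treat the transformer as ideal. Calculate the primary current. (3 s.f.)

I_p ≈ 0.827 A

V_A = 240 × 221/793 = 66.885 V; V_B = 240 × 161/793 = 48.726 V; V_C = 240 × 20/793 = 6.0530 V.
P_out = V_A I_A + V_B I_B + V_C I_C = 66.885×1.30 + 48.726×1.62 + 6.0530×5.38 = 86.951 + 78.937 + 32.565 = 198.45 W.
Ideal ⇒ P_in = P_out, so I_p = P_out/V_p = 198.45/240 = 0.827 A.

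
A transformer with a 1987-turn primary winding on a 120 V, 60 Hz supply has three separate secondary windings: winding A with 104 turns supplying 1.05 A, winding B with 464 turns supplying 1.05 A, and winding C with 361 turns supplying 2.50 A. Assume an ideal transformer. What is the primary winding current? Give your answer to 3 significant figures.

I_p ≈ 0.754 A

V_A = 120 × 104/1987 = 6.2808 V; V_B = 120 × 464/1987 = 28.022 V; V_C = 120 × 361/1987 = 21.802 V.
P_out = V_A I_A + V_B I_B + V_C I_C = 6.2808×1.05 + 28.022×1.05 + 21.802×2.50 = 6.5949 + 29.423 + 54.504 = 90.522 W.
Ideal ⇒ P_in = P_out, so I_p = P_out/V_p = 90.522/120 = 0.754 A.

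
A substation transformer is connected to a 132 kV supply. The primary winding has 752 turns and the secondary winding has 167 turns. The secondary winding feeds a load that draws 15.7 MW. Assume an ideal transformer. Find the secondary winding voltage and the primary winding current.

V_s = V_p × N_s/N_p = 132000 × 167/752 = 29314 V.
I_s = P/V_s = 1.57×10^7/29314 = 535.58 A.
I_p = I_s × N_s/N_p = 535.58 × 167/752 = 119 A.

V_s ≈ 29300 V, I_p ≈ 119 A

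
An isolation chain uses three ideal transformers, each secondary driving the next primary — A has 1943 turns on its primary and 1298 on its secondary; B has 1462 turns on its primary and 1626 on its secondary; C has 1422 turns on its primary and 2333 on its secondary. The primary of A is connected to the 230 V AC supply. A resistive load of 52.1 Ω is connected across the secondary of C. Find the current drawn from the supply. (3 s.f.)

I_supply ≈ 6.56 A

Secondary of A: V = 230.00 × 1298/1943 = 153.65 V.
Secondary of B: V = 153.65 × 1626/1462 = 170.88 V.
Secondary of C: V = 170.88 × 2333/1422 = 280.36 V.
I_load = 280.36/52.1 = 5.3812 A, so P_out = 280.36 × 5.3812 = 1508.7 W.
All ideal ⇒ P_in = P_out, so I_supply = 1508.7/230 = 6.56 A.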